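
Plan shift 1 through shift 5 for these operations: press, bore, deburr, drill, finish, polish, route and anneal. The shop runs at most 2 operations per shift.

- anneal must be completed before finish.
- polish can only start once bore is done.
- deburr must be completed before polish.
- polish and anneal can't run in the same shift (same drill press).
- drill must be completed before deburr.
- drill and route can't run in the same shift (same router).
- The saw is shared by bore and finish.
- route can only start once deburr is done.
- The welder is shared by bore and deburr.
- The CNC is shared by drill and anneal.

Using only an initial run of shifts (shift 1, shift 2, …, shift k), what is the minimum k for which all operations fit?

4

The precedence chain requires at least 3 distinct shifts.
With at most 2 per shift and 8 operations, at least 4 shifts are needed.
4 works (last occupied shift: shift 4): for example polish -> shift 3, press -> shift 4, anneal -> shift 2, bore -> shift 1, route -> shift 4, finish -> shift 3, deburr -> shift 2, drill -> shift 1.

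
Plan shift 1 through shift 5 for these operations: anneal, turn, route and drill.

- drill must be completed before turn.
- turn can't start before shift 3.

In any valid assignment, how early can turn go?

Turn is available from shift 3.
turn at shift 3 is achievable: drill -> shift 1; anneal -> shift 1; route -> shift 1; turn -> shift 3.

shift 3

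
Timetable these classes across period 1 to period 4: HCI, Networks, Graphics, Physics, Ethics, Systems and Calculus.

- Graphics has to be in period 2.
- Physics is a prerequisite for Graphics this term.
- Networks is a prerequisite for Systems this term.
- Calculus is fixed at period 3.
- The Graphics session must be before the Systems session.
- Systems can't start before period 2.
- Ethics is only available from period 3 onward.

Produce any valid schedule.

Systems in period 3; Physics in period 1; HCI in period 1; Calculus in period 3; Networks in period 1; Graphics in period 2; Ethics in period 3

Checking: Networks(period 1) before Systems(period 3); Graphics(period 2) before Systems(period 3); Physics(period 1) before Graphics(period 2); Systems=period 3 in [period 2,period 4]; Calculus=period 3 in [period 3,period 3]; Ethics=period 3 in [period 3,period 4]; Graphics=period 2 in [period 2,period 2].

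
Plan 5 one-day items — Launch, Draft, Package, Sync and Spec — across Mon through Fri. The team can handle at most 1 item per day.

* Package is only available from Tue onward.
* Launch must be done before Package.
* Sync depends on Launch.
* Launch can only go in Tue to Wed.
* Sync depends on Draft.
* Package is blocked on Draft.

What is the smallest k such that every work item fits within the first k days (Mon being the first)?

5 days

The precedence chain requires at least 2 distinct days.
With at most 1 per day and 5 work items, at least 5 days are needed.
Propagating the time windows through the other constraints, Package can't land before Wed — that is day 3 counting from Mon — so the schedule must run through at least 3 days.
5 works (last occupied day: Fri): for example Package=Wed; Sync=Thu; Launch=Tue; Spec=Fri; Draft=Mon.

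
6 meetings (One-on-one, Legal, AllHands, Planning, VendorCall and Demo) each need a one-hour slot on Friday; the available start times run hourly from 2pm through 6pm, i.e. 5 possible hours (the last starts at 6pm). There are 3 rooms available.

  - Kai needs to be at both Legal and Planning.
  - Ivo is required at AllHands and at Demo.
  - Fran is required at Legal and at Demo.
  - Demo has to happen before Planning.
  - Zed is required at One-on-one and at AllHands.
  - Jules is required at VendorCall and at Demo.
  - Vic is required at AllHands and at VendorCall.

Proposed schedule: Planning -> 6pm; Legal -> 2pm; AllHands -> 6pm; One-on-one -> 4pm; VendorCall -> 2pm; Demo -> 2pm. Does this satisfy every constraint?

There are 3 rooms available — holds.
Fran is required at Legal and at Demo — violated.
Jules is required at VendorCall and at Demo — violated.
Kai needs to be at both Legal and Planning — holds.
Zed is required at One-on-one and at AllHands — holds.
Ivo is required at AllHands and at Demo — holds.
Vic is required at AllHands and at VendorCall — holds.
Demo has to happen before Planning — holds.

No — it violates: Fran is required at Legal and at Demo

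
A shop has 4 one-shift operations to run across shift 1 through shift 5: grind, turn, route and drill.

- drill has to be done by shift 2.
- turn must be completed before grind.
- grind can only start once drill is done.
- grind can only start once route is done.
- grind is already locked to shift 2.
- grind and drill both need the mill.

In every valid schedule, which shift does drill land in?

drill's window is shift 1–shift 2.
grind is fixed at shift 2, and drill can't share a shift with grind.
So drill must be shift 1.

shift 1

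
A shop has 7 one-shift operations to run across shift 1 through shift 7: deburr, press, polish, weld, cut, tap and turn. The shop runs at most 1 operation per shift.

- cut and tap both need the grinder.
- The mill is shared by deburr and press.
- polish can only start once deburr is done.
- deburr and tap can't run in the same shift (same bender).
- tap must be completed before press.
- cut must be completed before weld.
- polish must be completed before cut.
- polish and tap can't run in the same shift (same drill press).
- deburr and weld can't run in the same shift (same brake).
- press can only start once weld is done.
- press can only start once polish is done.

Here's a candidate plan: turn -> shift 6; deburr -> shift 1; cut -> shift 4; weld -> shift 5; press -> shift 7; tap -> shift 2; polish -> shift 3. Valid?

Valid

polish must be completed before cut — holds.
The shop runs at most 1 operation per shift — holds.
deburr and weld can't run in the same shift (same brake) — holds.
polish and tap can't run in the same shift (same drill press) — holds.
cut must be completed before weld — holds.
polish can only start once deburr is done — holds.
deburr and tap can't run in the same shift (same bender) — holds.
press can only start once polish is done — holds.
cut and tap both need the grinder — holds.
The mill is shared by deburr and press — holds.
press can only start once weld is done — holds.
tap must be completed before press — holds.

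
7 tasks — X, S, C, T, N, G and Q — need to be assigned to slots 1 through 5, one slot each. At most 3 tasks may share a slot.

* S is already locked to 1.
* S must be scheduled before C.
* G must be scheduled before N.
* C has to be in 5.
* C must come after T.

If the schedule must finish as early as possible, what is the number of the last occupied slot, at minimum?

slot 5

The precedence chain requires at least 2 distinct slots.
With at most 3 per slot and 7 tasks, at least 3 slots are needed.
C can't be placed before 5, so the schedule must run through at least slot 5.
5 works (last occupied slot: 5): for example N -> 2; C -> 5; S -> 1; Q -> 2; T -> 1; G -> 1; X -> 2.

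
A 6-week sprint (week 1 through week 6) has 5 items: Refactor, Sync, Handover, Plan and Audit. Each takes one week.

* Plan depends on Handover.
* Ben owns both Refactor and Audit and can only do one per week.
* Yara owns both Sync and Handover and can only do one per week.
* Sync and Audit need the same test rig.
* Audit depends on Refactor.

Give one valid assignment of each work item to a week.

Audit -> week 2; Refactor -> week 1; Handover -> week 1; Sync -> week 3; Plan -> week 2

Checking: Handover(week 1) before Plan(week 2); Refactor(week 1) before Audit(week 2); Sync(week 3) != Handover(week 1); Refactor(week 1) != Audit(week 2); Sync(week 3) != Audit(week 2).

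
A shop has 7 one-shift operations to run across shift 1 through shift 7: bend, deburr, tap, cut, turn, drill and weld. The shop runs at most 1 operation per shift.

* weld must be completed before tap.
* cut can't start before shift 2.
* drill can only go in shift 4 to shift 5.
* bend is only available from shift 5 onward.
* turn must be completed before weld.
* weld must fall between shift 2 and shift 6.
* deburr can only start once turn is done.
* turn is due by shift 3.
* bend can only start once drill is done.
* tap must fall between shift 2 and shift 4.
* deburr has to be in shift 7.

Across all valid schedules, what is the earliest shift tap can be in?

shift 3

Tap is available from shift 2; precedence pushes tap to at least shift 3; tap's own window allows nothing later than shift 4.
tap at shift 3 is achievable: tap -> shift 3; deburr -> shift 7; turn -> shift 1; weld -> shift 2; bend -> shift 5; cut -> shift 6; drill -> shift 4.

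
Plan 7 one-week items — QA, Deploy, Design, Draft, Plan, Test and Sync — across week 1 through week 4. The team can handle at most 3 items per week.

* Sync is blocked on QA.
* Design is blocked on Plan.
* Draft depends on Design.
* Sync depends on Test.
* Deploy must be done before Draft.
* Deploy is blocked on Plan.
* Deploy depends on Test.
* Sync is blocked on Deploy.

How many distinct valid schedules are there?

33

Splitting on QA: it can be week 1 (12), week 2 (12), week 3 (9). Listing each branch's schedules as (Deploy, Design, Draft, Plan, Test, Sync) by week number:
QA=week 1: (2,2,3,1,1,3) (2,2,3,1,1,4) (2,2,4,1,1,3) (2,2,4,1,1,4) (2,3,4,1,1,3) (2,3,4,1,1,4) (3,2,4,1,1,4) (3,2,4,1,2,4) (3,3,4,1,1,4) (3,3,4,1,2,4) (3,3,4,2,1,4) (3,3,4,2,2,4) — 12.
QA=week 2: (2,2,3,1,1,3) (2,2,3,1,1,4) (2,2,4,1,1,3) (2,2,4,1,1,4) (2,3,4,1,1,3) (2,3,4,1,1,4) (3,2,4,1,1,4) (3,2,4,1,2,4) (3,3,4,1,1,4) (3,3,4,1,2,4) (3,3,4,2,1,4) (3,3,4,2,2,4) — 12.
QA=week 3: (2,2,3,1,1,4) (2,2,4,1,1,4) (2,3,4,1,1,4) (3,2,4,1,1,4) (3,2,4,1,2,4) (3,3,4,1,1,4) (3,3,4,1,2,4) (3,3,4,2,1,4) (3,3,4,2,2,4) — 9.
Summing: 12 + 12 + 9 = 33.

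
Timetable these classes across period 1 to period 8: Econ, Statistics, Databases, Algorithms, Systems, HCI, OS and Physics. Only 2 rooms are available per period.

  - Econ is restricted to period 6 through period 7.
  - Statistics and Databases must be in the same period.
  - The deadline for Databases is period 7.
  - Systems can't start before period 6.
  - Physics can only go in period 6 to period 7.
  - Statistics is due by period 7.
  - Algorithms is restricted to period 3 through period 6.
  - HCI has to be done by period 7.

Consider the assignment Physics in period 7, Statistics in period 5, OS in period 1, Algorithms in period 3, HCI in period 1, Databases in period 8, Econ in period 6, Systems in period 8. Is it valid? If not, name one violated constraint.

Physics can only go in period 6 to period 7 — holds.
Statistics is due by period 7 — holds.
Algorithms is restricted to period 3 through period 6 — holds.
HCI has to be done by period 7 — holds.
Systems can't start before period 6 — holds.
Only 2 rooms are available per period — holds.
Econ is restricted to period 6 through period 7 — holds.
The deadline for Databases is period 7 — violated.
Statistics and Databases must be in the same period — violated.

Invalid. Statistics and Databases must be in the same period.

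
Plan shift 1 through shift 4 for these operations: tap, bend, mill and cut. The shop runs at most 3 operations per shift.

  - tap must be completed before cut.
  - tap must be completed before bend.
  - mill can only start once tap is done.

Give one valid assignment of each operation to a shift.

mill -> shift 2, bend -> shift 2, cut -> shift 2, tap -> shift 1

Checking: tap(shift 1) before bend(shift 2); tap(shift 1) before mill(shift 2); tap(shift 1) before cut(shift 2); max 3 per shift (cap 3).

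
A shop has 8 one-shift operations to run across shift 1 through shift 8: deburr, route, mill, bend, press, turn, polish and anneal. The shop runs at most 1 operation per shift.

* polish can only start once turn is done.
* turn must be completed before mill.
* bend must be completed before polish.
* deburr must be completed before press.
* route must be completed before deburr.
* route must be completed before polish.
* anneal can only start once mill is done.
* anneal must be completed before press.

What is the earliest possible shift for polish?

shift 4

Precedence pushes polish to at least shift 2.
polish at shift 4 is achievable: deburr in shift 5, route in shift 1, turn in shift 2, anneal in shift 7, bend in shift 3, mill in shift 6, press in shift 8, polish in shift 4.
Nothing earlier works — the capacity limit rule out every shift before shift 4.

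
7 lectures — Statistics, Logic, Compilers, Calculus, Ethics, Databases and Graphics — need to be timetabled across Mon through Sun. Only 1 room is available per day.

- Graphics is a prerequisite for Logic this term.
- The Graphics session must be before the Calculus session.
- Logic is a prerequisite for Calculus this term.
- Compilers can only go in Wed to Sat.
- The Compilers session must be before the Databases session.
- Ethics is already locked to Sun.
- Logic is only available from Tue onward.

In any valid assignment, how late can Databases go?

Precedence pushes Databases to at least Thu.
Databases at Sat is achievable: Logic -> Tue, Calculus -> Thu, Graphics -> Mon, Databases -> Sat, Compilers -> Wed, Ethics -> Sun, Statistics -> Fri.
Nothing later works — the capacity limit rule out every day after Sat.

Sat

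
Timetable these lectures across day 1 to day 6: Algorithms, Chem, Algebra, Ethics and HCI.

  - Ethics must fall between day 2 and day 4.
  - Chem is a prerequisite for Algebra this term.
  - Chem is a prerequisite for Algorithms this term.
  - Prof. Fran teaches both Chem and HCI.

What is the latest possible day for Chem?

day 5

Downstream work caps Chem at day 5.
Chem at day 5 is achievable: Ethics -> day 2; Algorithms -> day 6; HCI -> day 1; Algebra -> day 6; Chem -> day 5.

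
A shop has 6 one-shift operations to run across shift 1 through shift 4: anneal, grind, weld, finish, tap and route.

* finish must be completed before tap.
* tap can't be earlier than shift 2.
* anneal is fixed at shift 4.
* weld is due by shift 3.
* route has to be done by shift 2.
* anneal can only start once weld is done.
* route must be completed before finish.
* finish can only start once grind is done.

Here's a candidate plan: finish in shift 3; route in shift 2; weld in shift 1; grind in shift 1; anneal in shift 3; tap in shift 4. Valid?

route must be completed before finish — holds.
tap can't be earlier than shift 2 — holds.
anneal is fixed at shift 4 — violated.
finish must be completed before tap — holds.
weld is due by shift 3 — holds.
route has to be done by shift 2 — holds.
finish can only start once grind is done — holds.
anneal can only start once weld is done — holds.

No — it violates: anneal is fixed at shift 4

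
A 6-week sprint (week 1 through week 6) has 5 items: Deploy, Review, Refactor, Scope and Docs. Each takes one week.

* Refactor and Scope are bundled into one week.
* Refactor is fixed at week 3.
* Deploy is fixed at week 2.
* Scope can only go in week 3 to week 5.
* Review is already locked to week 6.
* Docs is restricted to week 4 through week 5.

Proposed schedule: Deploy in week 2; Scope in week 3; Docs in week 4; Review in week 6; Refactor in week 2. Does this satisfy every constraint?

Review is already locked to week 6 — holds.
Docs is restricted to week 4 through week 5 — holds.
Refactor and Scope are bundled into one week — violated.
Scope can only go in week 3 to week 5 — holds.
Deploy is fixed at week 2 — holds.
Refactor is fixed at week 3 — violated.

No. Refactor is fixed at week 3 is not satisfied.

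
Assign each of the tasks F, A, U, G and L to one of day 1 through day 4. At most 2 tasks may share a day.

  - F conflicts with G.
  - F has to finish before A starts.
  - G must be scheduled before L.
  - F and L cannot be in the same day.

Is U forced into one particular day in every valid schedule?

No

U can be day 1 (e.g. U in day 1; F in day 1; G in day 2; A in day 2; L in day 3) or day 2 (e.g. L in day 4, F in day 1, A in day 2, G in day 3, U in day 2).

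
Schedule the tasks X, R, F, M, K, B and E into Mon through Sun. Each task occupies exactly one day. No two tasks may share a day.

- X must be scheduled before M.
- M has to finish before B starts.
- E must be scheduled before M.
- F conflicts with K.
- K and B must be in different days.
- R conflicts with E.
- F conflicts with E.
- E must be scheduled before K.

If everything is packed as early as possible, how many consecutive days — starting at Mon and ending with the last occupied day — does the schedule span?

The precedence chain requires at least 3 distinct days.
With at most 1 per day and 7 tasks, at least 7 days are needed.
7 works (last occupied day: Sun): for example F=Sun; X=Tue; M=Wed; R=Sat; B=Fri; E=Mon; K=Thu.

7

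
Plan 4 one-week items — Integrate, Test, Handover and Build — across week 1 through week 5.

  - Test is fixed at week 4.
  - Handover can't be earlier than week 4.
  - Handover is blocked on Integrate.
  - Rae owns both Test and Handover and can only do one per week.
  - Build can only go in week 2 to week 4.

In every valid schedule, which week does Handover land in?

Handover's window is week 4–week 5.
Test is fixed at week 4, and Handover can't share a week with Test.
So Handover must be week 5.

week 5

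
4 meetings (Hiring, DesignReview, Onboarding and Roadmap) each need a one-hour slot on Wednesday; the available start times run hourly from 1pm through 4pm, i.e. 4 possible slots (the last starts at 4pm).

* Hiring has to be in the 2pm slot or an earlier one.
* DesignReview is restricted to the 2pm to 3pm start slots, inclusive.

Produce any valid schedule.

Onboarding -> 1pm, Roadmap -> 1pm, DesignReview -> 2pm, Hiring -> 1pm

Checking: Hiring=1pm in [1pm,2pm]; DesignReview=2pm in [2pm,3pm].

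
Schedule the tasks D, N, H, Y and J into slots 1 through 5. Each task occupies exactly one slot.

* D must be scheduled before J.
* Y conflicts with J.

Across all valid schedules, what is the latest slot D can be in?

Downstream work caps D at 4.
D at 4 is achievable: J in 5; D in 4; N in 1; H in 1; Y in 1.

4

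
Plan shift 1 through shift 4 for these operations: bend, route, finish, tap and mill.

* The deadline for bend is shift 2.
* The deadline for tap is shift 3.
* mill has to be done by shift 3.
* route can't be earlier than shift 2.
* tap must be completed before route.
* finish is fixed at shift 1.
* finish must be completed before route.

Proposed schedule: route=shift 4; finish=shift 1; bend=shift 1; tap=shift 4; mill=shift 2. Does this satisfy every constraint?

The deadline for tap is shift 3 — violated.
finish must be completed before route — holds.
finish is fixed at shift 1 — holds.
tap must be completed before route — violated.
The deadline for bend is shift 2 — holds.
route can't be earlier than shift 2 — holds.
mill has to be done by shift 3 — holds.

No. The deadline for tap is shift 3 is not satisfied.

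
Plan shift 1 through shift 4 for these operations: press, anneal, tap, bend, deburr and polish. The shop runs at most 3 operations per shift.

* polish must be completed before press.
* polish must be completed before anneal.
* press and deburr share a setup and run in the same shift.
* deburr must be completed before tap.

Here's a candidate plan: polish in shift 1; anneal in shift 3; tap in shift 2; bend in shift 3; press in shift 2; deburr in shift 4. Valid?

No — it violates: deburr must be completed before tap

The shop runs at most 3 operations per shift — holds.
polish must be completed before anneal — holds.
press and deburr share a setup and run in the same shift — violated.
deburr must be completed before tap — violated.
polish must be completed before press — holds.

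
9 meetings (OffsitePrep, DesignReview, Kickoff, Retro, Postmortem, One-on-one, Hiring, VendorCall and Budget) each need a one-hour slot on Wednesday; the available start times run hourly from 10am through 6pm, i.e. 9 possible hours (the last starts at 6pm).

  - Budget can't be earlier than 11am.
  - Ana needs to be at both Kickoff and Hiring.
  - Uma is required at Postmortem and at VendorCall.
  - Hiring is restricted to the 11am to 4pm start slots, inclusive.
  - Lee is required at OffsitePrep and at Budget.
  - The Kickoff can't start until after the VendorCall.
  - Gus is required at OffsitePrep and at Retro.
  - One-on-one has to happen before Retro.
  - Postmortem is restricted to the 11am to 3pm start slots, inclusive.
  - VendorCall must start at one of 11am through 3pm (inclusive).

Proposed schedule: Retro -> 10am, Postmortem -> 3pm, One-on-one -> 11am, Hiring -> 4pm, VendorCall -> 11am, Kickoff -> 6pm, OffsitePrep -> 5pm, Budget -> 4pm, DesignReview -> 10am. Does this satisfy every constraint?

Budget can't be earlier than 11am — holds.
One-on-one has to happen before Retro — violated.
Ana needs to be at both Kickoff and Hiring — holds.
Postmortem is restricted to the 11am to 3pm start slots, inclusive — holds.
VendorCall must start at one of 11am through 3pm (inclusive) — holds.
Hiring is restricted to the 11am to 4pm start slots, inclusive — holds.
Gus is required at OffsitePrep and at Retro — holds.
Uma is required at Postmortem and at VendorCall — holds.
Lee is required at OffsitePrep and at Budget — holds.
The Kickoff can't start until after the VendorCall — holds.

No — it violates: One-on-one has to happen before Retro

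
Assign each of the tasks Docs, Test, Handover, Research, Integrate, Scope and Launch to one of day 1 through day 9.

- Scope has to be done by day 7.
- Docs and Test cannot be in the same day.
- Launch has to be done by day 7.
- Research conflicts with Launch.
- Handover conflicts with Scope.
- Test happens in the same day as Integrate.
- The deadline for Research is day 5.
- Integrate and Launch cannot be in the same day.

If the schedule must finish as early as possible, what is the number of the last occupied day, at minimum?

2

Could 1 day be enough, i.e. nothing placed later than day 1? No: Scope's window within 1 day is {day 1}; Scope can't share with Handover (day 1) → nothing is left.
So 1 day is not enough.
2 works (last occupied day: day 2): for example Integrate=day 2; Launch=day 1; Scope=day 2; Docs=day 1; Test=day 2; Research=day 2; Handover=day 1.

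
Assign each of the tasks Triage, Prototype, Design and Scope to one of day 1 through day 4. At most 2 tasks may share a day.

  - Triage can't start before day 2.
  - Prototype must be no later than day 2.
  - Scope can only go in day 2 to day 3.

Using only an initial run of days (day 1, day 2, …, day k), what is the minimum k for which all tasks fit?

With at most 2 per day and 4 tasks, at least 2 days are needed.
Triage can't be placed before day 2, so the schedule must run through at least day 2.
2 works (last occupied day: day 2): for example Prototype=day 1; Design=day 1; Scope=day 2; Triage=day 2.

2 days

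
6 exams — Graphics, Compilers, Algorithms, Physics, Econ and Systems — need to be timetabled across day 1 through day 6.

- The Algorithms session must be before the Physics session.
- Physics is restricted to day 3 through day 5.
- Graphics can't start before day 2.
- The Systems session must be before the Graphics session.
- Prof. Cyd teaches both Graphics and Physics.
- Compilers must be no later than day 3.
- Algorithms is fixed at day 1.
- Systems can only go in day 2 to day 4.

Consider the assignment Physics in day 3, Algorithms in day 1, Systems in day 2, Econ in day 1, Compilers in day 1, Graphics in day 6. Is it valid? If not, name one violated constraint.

Graphics can't start before day 2 — holds.
Prof. Cyd teaches both Graphics and Physics — holds.
Systems can only go in day 2 to day 4 — holds.
The Algorithms session must be before the Physics session — holds.
Physics is restricted to day 3 through day 5 — holds.
Compilers must be no later than day 3 — holds.
Algorithms is fixed at day 1 — holds.
The Systems session must be before the Graphics session — holds.

Yes, all constraints hold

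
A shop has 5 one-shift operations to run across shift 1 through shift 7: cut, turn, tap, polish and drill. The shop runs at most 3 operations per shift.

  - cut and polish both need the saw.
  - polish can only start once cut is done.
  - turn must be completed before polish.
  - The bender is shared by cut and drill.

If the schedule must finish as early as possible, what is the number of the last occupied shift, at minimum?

shift 2

The precedence chain requires at least 2 distinct shifts.
With at most 3 per shift and 5 operations, at least 2 shifts are needed.
2 works (last occupied shift: shift 2): for example cut in shift 1; polish in shift 2; drill in shift 2; turn in shift 1; tap in shift 1.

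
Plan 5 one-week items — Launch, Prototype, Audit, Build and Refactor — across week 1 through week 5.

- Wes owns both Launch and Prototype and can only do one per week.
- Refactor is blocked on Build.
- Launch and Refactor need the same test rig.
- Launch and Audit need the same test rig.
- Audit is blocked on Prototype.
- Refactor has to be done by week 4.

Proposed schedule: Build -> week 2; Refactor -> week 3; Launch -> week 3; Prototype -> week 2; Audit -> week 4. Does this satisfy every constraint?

Audit is blocked on Prototype — holds.
Refactor has to be done by week 4 — holds.
Launch and Audit need the same test rig — holds.
Refactor is blocked on Build — holds.
Wes owns both Launch and Prototype and can only do one per week — holds.
Launch and Refactor need the same test rig — violated.

No — it violates: Launch and Refactor need the same test rig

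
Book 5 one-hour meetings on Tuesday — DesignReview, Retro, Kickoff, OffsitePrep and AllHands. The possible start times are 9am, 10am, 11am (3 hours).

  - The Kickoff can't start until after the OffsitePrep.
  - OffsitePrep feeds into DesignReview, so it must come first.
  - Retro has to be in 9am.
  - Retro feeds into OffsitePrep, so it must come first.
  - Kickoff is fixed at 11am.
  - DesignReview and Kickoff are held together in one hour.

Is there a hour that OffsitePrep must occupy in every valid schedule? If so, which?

Retro is fixed at 9am and must come before OffsitePrep, so OffsitePrep is at least 10am.
Kickoff is fixed at 11am and must come after OffsitePrep, so OffsitePrep is at most 10am.
So OffsitePrep must be 10am.

10am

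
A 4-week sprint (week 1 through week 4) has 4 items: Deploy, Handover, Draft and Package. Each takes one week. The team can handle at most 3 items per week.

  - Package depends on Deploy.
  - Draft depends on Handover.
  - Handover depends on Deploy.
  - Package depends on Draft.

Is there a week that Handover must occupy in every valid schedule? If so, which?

week 2

Precedence pushes Handover to at least week 2; downstream work caps Handover at week 2.
So Handover is pinned to week 2.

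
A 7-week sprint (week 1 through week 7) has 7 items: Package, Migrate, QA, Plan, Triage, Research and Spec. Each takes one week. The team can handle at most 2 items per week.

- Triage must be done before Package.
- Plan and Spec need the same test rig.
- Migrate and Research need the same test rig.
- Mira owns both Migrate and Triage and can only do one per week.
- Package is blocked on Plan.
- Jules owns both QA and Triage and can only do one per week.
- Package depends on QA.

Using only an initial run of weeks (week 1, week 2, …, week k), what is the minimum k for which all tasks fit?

4 weeks

The precedence chain requires at least 2 distinct weeks.
With at most 2 per week and 7 tasks, at least 4 weeks are needed.
4 works (last occupied week: week 4): for example Research=week 2; Package=week 3; Migrate=week 3; Plan=week 1; QA=week 1; Spec=week 4; Triage=week 2.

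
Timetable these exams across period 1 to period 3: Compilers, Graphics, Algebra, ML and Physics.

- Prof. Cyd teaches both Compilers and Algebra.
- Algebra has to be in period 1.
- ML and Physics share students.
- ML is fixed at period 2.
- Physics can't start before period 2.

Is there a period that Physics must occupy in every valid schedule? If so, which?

Physics's window is period 2–period 3.
ML is fixed at period 2, and Physics can't share a period with ML.
So Physics must be period 3.

period 3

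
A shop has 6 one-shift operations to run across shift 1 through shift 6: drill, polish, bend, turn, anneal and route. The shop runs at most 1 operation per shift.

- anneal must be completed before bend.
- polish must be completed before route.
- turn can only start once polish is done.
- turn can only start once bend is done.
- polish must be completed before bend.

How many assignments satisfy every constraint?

Splitting on polish: it can be shift 1 (20), shift 2 (16), shift 3 (6). Listing each branch's schedules as (drill, bend, turn, anneal, route) by shift number:
polish=shift 1: (2,4,5,3,6) (2,4,6,3,5) (2,5,6,3,4) (2,5,6,4,3) (3,4,5,2,6) (3,4,6,2,5) (3,5,6,2,4) (3,5,6,4,2) (4,3,5,2,6) (4,3,6,2,5) (4,5,6,2,3) (4,5,6,3,2) (5,3,4,2,6) (5,3,6,2,4) (5,4,6,2,3) (5,4,6,3,2) (6,3,4,2,5) (6,3,5,2,4) (6,4,5,2,3) (6,4,5,3,2) — 20.
polish=shift 2: (1,4,5,3,6) (1,4,6,3,5) (1,5,6,3,4) (1,5,6,4,3) (3,4,5,1,6) (3,4,6,1,5) (3,5,6,1,4) (4,3,5,1,6) (4,3,6,1,5) (4,5,6,1,3) (5,3,4,1,6) (5,3,6,1,4) (5,4,6,1,3) (6,3,4,1,5) (6,3,5,1,4) (6,4,5,1,3) — 16.
polish=shift 3: (1,4,5,2,6) (1,4,6,2,5) (1,5,6,2,4) (2,4,5,1,6) (2,4,6,1,5) (2,5,6,1,4) — 6.
Summing: 20 + 16 + 6 = 42.

42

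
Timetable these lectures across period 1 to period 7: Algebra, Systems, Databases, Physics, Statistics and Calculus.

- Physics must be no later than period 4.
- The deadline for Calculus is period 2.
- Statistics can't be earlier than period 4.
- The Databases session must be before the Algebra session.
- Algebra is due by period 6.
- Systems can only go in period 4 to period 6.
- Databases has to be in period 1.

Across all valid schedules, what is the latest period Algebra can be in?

period 6

Precedence pushes Algebra to at least period 2; Algebra's own window allows nothing later than period 6.
Algebra at period 6 is achievable: Physics=period 1; Statistics=period 4; Systems=period 4; Algebra=period 6; Databases=period 1; Calculus=period 1.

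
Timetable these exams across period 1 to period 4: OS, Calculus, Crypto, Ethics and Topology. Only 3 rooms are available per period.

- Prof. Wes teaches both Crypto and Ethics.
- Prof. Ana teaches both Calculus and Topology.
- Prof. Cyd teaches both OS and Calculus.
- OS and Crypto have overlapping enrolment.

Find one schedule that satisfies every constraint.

Ethics in period 1, OS in period 1, Topology in period 1, Calculus in period 2, Crypto in period 2

Checking: OS(period 1) != Crypto(period 2); OS(period 1) != Calculus(period 2); Crypto(period 2) != Ethics(period 1); Calculus(period 2) != Topology(period 1); max 3 per period (cap 3).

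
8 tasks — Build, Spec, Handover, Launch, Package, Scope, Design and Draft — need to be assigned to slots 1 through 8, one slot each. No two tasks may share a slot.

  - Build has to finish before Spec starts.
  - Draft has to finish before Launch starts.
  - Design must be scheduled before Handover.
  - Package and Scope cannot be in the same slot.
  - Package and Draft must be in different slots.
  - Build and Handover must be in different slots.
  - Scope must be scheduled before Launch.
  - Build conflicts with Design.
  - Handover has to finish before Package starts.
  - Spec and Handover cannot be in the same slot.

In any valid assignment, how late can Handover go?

7

Precedence pushes Handover to at least 2; downstream work caps Handover at 7.
Handover at 7 is achievable: Package -> 8, Build -> 4, Scope -> 1, Launch -> 3, Draft -> 2, Design -> 6, Spec -> 5, Handover -> 7.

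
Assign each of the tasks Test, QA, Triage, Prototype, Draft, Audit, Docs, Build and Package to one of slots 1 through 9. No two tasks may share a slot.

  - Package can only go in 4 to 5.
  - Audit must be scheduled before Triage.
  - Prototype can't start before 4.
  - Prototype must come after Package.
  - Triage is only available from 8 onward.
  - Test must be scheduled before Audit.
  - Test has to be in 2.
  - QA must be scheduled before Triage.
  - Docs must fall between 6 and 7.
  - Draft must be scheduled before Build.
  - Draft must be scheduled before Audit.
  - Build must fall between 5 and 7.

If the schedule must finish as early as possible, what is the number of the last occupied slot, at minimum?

slot 9

The precedence chain requires at least 3 distinct slots.
With at most 1 per slot and 9 tasks, at least 9 slots are needed.
Triage can't be placed before 8, so the schedule must run through at least slot 8.
9 works (last occupied slot: 9): for example Test=2; Audit=3; Package=4; Triage=8; Docs=6; Prototype=9; Draft=1; Build=5; QA=7.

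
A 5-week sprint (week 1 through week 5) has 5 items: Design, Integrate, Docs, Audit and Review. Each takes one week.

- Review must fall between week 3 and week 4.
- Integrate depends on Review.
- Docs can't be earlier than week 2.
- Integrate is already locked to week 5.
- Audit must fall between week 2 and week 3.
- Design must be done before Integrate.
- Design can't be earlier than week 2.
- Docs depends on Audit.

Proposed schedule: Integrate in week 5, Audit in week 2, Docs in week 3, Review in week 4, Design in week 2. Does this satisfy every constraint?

Design can't be earlier than week 2 — holds.
Review must fall between week 3 and week 4 — holds.
Docs depends on Audit — holds.
Integrate is already locked to week 5 — holds.
Design must be done before Integrate — holds.
Audit must fall between week 2 and week 3 — holds.
Docs can't be earlier than week 2 — holds.
Integrate depends on Review — holds.

Yes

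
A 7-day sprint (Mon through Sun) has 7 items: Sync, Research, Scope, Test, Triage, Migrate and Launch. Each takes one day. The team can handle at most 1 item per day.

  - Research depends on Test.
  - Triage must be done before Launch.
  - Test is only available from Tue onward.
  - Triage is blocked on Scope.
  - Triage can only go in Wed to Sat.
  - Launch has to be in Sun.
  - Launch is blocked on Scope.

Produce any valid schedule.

Migrate -> Sat; Scope -> Mon; Test -> Tue; Triage -> Wed; Launch -> Sun; Sync -> Fri; Research -> Thu

Checking: Triage(Wed) before Launch(Sun); Test(Tue) before Research(Thu); Scope(Mon) before Launch(Sun); Scope(Mon) before Triage(Wed); Launch=Sun in [Sun,Sun]; Test=Tue in [Tue,Sun]; Triage=Wed in [Wed,Sat]; max 1 per day (cap 1).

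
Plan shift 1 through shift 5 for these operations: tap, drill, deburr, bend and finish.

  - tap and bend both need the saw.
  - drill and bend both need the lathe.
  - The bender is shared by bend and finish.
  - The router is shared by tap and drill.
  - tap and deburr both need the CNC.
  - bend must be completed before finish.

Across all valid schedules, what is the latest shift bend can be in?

shift 4

Downstream work caps bend at shift 4.
bend at shift 4 is achievable: finish=shift 5; tap=shift 1; drill=shift 2; bend=shift 4; deburr=shift 2.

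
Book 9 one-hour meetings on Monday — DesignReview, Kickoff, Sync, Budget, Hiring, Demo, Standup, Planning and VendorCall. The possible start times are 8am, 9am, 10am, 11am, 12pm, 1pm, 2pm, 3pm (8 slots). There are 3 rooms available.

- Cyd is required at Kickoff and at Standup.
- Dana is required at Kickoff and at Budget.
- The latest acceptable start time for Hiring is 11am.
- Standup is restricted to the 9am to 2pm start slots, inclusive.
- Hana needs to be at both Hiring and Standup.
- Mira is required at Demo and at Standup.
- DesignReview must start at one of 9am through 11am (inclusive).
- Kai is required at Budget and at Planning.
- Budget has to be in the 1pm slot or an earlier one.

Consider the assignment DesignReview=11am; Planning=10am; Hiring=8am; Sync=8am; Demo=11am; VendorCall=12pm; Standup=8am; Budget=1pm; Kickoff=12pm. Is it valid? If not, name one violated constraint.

Mira is required at Demo and at Standup — holds.
Dana is required at Kickoff and at Budget — holds.
Budget has to be in the 1pm slot or an earlier one — holds.
Cyd is required at Kickoff and at Standup — holds.
There are 3 rooms available — holds.
Standup is restricted to the 9am to 2pm start slots, inclusive — violated.
The latest acceptable start time for Hiring is 11am — holds.
Hana needs to be at both Hiring and Standup — violated.
DesignReview must start at one of 9am through 11am (inclusive) — holds.
Kai is required at Budget and at Planning — holds.

No — it violates: Standup is restricted to the 9am to 2pm start slots, inclusive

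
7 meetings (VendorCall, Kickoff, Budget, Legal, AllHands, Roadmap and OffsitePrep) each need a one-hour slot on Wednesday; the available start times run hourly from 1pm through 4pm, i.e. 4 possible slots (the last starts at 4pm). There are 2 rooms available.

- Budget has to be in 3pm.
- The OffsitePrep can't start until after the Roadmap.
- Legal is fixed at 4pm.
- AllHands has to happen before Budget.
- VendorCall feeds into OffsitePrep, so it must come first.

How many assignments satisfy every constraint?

38

Splitting on VendorCall: it can be 1pm (17), 2pm (15), 3pm (6). Listing each branch's schedules as (Kickoff, Budget, Legal, AllHands, Roadmap, OffsitePrep):
VendorCall=1pm: (1pm,3pm,4pm,2pm,2pm,3pm) (1pm,3pm,4pm,2pm,2pm,4pm) (1pm,3pm,4pm,2pm,3pm,4pm) (2pm,3pm,4pm,1pm,2pm,3pm) (2pm,3pm,4pm,1pm,2pm,4pm) (2pm,3pm,4pm,1pm,3pm,4pm) (2pm,3pm,4pm,2pm,1pm,3pm) (2pm,3pm,4pm,2pm,1pm,4pm) (2pm,3pm,4pm,2pm,3pm,4pm) (3pm,3pm,4pm,1pm,2pm,4pm) (3pm,3pm,4pm,2pm,1pm,2pm) (3pm,3pm,4pm,2pm,1pm,4pm) (3pm,3pm,4pm,2pm,2pm,4pm) (4pm,3pm,4pm,1pm,2pm,3pm) (4pm,3pm,4pm,2pm,1pm,2pm) (4pm,3pm,4pm,2pm,1pm,3pm) (4pm,3pm,4pm,2pm,2pm,3pm) — 17.
VendorCall=2pm: (1pm,3pm,4pm,1pm,2pm,3pm) (1pm,3pm,4pm,1pm,2pm,4pm) (1pm,3pm,4pm,1pm,3pm,4pm) (1pm,3pm,4pm,2pm,1pm,3pm) (1pm,3pm,4pm,2pm,1pm,4pm) (1pm,3pm,4pm,2pm,3pm,4pm) (2pm,3pm,4pm,1pm,1pm,3pm) (2pm,3pm,4pm,1pm,1pm,4pm) (2pm,3pm,4pm,1pm,3pm,4pm) (3pm,3pm,4pm,1pm,1pm,4pm) (3pm,3pm,4pm,1pm,2pm,4pm) (3pm,3pm,4pm,2pm,1pm,4pm) (4pm,3pm,4pm,1pm,1pm,3pm) (4pm,3pm,4pm,1pm,2pm,3pm) (4pm,3pm,4pm,2pm,1pm,3pm) — 15.
VendorCall=3pm: (1pm,3pm,4pm,1pm,2pm,4pm) (1pm,3pm,4pm,2pm,1pm,4pm) (1pm,3pm,4pm,2pm,2pm,4pm) (2pm,3pm,4pm,1pm,1pm,4pm) (2pm,3pm,4pm,1pm,2pm,4pm) (2pm,3pm,4pm,2pm,1pm,4pm) — 6.
Summing: 17 + 15 + 6 = 38.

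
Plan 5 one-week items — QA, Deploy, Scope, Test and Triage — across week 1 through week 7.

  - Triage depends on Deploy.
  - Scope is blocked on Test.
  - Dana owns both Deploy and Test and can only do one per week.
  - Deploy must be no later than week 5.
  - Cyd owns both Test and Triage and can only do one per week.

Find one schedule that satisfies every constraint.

Deploy -> week 1, QA -> week 1, Triage -> week 3, Test -> week 2, Scope -> week 3

Checking: Test(week 2) before Scope(week 3); Deploy(week 1) before Triage(week 3); Test(week 2) != Triage(week 3); Deploy(week 1) != Test(week 2); Deploy=week 1 in [week 1,week 5].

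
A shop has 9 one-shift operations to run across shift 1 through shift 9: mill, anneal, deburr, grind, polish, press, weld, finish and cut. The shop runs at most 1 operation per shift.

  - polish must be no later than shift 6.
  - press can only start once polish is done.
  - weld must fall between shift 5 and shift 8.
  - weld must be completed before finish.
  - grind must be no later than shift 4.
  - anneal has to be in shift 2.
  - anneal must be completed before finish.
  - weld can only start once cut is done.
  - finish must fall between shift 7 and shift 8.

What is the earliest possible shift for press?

shift 3

Precedence pushes press to at least shift 2.
press at shift 3 is achievable: deburr -> shift 9, weld -> shift 6, cut -> shift 5, polish -> shift 1, finish -> shift 7, grind -> shift 4, mill -> shift 8, press -> shift 3, anneal -> shift 2.
Nothing earlier works — the capacity limit rule out every shift before shift 3.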